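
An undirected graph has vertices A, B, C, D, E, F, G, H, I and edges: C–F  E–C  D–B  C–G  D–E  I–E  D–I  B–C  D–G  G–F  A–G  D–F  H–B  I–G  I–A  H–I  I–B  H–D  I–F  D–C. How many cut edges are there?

The edges on the cycle D-I-B-D are not bridges since each lies on that cycle.
Every edge lies on some cycle, so there are no bridges.

0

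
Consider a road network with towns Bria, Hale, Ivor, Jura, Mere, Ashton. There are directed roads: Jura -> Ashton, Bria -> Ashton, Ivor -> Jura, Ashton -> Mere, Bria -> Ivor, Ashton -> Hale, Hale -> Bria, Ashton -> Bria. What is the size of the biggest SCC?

{Bria, Hale, Ivor, Jura, Ashton} are all mutually reachable — one SCC of size 5.
{Mere} is an SCC by itself.
The largest has 5 vertices.

5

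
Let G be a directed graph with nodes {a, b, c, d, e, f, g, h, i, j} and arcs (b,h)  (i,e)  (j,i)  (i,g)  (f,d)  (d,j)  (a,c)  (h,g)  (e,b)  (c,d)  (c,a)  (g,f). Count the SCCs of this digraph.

{b, d, e, f, g, h, i, j} are all mutually reachable — one SCC of size 8.
{a, c} are all mutually reachable — one SCC of size 2.
That gives 2 strongly connected components.

2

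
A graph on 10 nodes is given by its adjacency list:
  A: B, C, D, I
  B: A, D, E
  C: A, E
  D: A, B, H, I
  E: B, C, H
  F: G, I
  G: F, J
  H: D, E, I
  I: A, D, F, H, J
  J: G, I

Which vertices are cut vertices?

Removing I increases the component count from 1 to 2, so I is a cut vertex.
By contrast removing E leaves 1 component; it is not a cut vertex. No other vertex is a cut vertex either.

I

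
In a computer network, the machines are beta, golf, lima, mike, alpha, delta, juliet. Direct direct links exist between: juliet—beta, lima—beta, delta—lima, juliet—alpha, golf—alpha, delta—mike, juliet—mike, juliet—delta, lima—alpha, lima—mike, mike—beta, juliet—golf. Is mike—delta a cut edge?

After removing mike—delta, the path mike-juliet-delta still connects them, so the edge is not a bridge.

No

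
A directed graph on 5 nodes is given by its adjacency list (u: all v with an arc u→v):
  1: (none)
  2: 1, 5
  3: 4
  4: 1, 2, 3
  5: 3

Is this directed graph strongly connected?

No

There is no directed path from 1 to 3, so the graph is not strongly connected.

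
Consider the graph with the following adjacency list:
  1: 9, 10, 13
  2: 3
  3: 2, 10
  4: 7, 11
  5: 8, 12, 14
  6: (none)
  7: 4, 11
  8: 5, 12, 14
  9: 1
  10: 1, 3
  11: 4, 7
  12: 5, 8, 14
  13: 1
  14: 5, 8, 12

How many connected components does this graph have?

4

6 is isolated — a component by itself.
Starting from 4 we can reach 4, 7, 11. That is one component of size 3.
Starting from 5 we can reach 5, 8, 12, 14. That is one component of size 4.
Starting from 1 we can reach 1, 2, 3, 9, 10, 13. That is one component of size 6.
Total: 4 components.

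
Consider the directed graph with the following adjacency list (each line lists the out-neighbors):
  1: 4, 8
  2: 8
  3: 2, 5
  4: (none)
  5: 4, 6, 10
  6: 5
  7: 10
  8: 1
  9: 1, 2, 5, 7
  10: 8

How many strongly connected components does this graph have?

{1, 8} are all mutually reachable — one SCC of size 2.
{5, 6} are all mutually reachable — one SCC of size 2.
{9} is an SCC by itself.
{7} is an SCC by itself.
{3} is an SCC by itself.
(and 3 more singleton SCCs)
That gives 8 strongly connected components.

8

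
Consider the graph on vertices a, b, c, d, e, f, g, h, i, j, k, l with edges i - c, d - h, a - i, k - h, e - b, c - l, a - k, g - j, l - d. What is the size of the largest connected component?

7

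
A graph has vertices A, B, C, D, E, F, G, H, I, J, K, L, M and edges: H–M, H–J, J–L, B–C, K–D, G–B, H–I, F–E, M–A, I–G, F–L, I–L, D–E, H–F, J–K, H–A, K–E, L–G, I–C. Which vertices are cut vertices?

H

Removing H increases the component count from 1 to 2, so H is a cut vertex.
By contrast removing F leaves 1 component; it is not a cut vertex. No other vertex is a cut vertex either.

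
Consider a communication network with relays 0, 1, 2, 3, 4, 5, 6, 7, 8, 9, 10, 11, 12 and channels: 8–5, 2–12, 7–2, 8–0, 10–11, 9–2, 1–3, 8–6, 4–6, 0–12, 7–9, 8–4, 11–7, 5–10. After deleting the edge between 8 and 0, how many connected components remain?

2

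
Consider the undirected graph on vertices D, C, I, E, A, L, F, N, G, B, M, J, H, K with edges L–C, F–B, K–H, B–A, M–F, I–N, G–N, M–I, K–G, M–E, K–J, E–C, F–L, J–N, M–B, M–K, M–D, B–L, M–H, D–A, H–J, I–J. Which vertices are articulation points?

M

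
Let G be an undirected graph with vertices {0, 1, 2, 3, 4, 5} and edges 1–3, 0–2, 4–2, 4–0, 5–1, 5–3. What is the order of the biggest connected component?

3

Starting from 1 we can reach 1, 3, 5. That is one component of size 3.
Starting from 0 we can reach 0, 2, 4. That is one component of size 3.
The largest has 3 vertices.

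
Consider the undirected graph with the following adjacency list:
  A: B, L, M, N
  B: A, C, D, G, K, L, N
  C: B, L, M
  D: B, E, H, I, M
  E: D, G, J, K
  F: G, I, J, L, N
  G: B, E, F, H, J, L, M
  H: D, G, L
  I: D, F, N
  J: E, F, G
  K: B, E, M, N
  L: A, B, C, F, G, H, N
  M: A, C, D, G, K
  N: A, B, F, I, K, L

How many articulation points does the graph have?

Removing N, for instance, still leaves 1 component. No single vertex removal increases the component count — the graph has no articulation points.

0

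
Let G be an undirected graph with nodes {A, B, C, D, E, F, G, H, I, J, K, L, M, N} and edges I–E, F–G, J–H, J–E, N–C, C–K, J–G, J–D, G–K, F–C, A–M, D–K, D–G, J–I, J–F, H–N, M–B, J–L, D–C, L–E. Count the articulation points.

2

Removing J increases the component count from 2 to 3, so J is a cut vertex.
Removing M increases the component count from 2 to 3, so M is a cut vertex.
By contrast removing D leaves 2 components; it is not a cut vertex. No other vertex is a cut vertex either.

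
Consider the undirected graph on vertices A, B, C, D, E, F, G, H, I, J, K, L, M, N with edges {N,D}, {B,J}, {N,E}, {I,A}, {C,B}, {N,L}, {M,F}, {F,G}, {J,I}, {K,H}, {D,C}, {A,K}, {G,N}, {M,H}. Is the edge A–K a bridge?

No

After removing A–K, the path A-I-J-B-C-D-N-G-F-M-H-K still connects them, so the edge is not a bridge.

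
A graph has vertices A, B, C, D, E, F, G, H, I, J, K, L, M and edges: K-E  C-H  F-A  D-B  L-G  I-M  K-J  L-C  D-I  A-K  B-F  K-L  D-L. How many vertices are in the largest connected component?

13

Starting from A we can reach A, B, C, D, E, F, G, H, I, J, K, L, M. That is one component of size 13.
The largest has 13 vertices.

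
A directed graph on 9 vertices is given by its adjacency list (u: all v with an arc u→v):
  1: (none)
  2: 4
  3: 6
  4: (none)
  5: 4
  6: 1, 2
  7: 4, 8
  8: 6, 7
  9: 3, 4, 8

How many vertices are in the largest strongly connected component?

{7, 8} are all mutually reachable — one SCC of size 2.
{9} is an SCC by itself.
{6} is an SCC by itself.
{1} is an SCC by itself.
{3} is an SCC by itself.
(and 3 more singleton SCCs)
The largest has 2 vertices.

2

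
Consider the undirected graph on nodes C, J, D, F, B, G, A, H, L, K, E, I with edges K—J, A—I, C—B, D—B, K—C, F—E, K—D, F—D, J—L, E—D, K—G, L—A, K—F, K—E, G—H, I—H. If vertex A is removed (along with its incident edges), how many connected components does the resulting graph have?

1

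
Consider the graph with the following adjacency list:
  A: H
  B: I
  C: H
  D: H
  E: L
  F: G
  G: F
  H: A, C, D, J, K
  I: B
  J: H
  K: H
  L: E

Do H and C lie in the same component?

From H we can reach A, C, D, H, J, K, which includes C.

Yes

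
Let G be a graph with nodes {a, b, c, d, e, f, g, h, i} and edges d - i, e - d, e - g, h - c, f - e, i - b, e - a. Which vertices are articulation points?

Removing d increases the component count from 2 to 3, so d is a cut vertex.
Removing e increases the component count from 2 to 5, so e is a cut vertex.
Removing i increases the component count from 2 to 3, so i is a cut vertex.
By contrast removing h leaves 2 components; it is not a cut vertex. No other vertex is a cut vertex either.

d, e, i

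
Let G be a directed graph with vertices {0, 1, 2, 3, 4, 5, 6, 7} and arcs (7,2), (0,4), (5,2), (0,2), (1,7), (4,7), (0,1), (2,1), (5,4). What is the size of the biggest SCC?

3

{1, 2, 7} are all mutually reachable — one SCC of size 3.
{0} is an SCC by itself.
{4} is an SCC by itself.
{3} is an SCC by itself.
{5} is an SCC by itself.
(and 1 more singleton SCC)
The largest has 3 vertices.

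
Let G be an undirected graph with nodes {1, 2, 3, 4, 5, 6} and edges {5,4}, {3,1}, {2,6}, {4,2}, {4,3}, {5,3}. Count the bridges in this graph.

The edges on the cycle 5-4-3-5 are not bridges since each lies on that cycle.
But removing 3-1 disconnects 3 from 1; removing 4-2 disconnects 4 from 2; removing 2-6 disconnects 2 from 6 — these are bridges.
That makes 3 bridges.

3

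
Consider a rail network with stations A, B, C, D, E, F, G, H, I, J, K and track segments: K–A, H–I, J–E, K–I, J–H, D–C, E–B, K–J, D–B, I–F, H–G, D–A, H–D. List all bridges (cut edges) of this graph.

The edges on the cycle K-J-H-I-K are not bridges since each lies on that cycle.
But removing H–G disconnects H from G; removing C–D disconnects C from D; removing I–F disconnects I from F — these are bridges.

C-D, F-I, G-H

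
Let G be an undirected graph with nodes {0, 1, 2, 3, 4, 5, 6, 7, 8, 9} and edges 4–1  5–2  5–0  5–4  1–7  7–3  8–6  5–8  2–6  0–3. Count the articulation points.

Removing 5 increases the component count from 2 to 3, so 5 is a cut vertex.
By contrast removing 8 leaves 2 components; it is not a cut vertex. No other vertex is a cut vertex either.

1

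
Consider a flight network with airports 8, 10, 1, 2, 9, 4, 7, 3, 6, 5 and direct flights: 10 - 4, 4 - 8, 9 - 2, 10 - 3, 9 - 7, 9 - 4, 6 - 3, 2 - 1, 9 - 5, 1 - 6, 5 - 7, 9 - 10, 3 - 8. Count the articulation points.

1

Removing 9 increases the component count from 1 to 2, so 9 is a cut vertex.
By contrast removing 2 leaves 1 component; it is not a cut vertex. No other vertex is a cut vertex either.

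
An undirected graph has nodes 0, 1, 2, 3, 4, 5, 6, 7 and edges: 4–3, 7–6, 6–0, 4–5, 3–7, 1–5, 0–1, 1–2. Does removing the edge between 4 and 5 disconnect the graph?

No

After removing 4–5, the path 4-3-7-6-0-1-5 still connects them, so the edge is not a bridge.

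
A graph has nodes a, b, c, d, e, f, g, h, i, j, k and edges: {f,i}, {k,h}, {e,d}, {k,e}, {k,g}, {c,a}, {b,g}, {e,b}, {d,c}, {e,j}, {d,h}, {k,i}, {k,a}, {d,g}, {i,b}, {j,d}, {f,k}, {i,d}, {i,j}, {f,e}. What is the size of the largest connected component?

11

Starting from a we can reach a, b, c, d, e, f, g, h, i, j, k. That is one component of size 11.
The largest has 11 vertices.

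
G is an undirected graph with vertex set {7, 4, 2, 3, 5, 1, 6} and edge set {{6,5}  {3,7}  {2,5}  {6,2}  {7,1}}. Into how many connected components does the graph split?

4 is isolated — a component by itself.
Starting from 2 we can reach 2, 5, 6. That is one component of size 3.
Starting from 1 we can reach 1, 3, 7. That is one component of size 3.
Total: 3 components.

3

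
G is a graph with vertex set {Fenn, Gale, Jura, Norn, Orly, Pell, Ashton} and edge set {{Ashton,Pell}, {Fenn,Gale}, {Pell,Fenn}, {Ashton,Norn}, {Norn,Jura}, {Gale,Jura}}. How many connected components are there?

Orly is isolated — a component by itself.
Starting from Fenn we can reach Fenn, Gale, Jura, Norn, Pell, Ashton. That is one component of size 6.
Total: 2 components.

2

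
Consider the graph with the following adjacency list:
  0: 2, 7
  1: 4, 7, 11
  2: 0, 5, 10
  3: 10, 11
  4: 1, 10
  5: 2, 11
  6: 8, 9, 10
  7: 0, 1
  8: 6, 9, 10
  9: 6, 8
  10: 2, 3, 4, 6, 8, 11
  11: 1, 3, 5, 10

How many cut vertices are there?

1

Removing 10 increases the component count from 1 to 2, so 10 is a cut vertex.
By contrast removing 2 leaves 1 component; it is not a cut vertex. No other vertex is a cut vertex either.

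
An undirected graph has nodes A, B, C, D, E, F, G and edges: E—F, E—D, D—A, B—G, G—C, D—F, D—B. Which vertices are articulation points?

Removing B increases the component count from 1 to 2, so B is a cut vertex.
Removing D increases the component count from 1 to 3, so D is a cut vertex.
Removing G increases the component count from 1 to 2, so G is a cut vertex.
By contrast removing C leaves 1 component; it is not a cut vertex. No other vertex is a cut vertex either.

B, D, G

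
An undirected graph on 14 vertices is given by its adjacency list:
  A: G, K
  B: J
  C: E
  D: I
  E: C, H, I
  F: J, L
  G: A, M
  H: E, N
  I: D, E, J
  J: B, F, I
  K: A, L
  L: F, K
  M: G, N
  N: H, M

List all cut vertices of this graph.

E, I, J

Removing E increases the component count from 1 to 2, so E is a cut vertex.
Removing I increases the component count from 1 to 2, so I is a cut vertex.
Removing J increases the component count from 1 to 2, so J is a cut vertex.
By contrast removing L leaves 1 component; it is not a cut vertex. No other vertex is a cut vertex either.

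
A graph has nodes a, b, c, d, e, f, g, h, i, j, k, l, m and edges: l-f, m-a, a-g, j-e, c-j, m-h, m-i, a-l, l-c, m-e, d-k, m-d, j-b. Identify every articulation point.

Removing a increases the component count from 1 to 2, so a is a cut vertex.
Removing d increases the component count from 1 to 2, so d is a cut vertex.
Removing j increases the component count from 1 to 2, so j is a cut vertex.
Likewise l, m are cut vertices.
By contrast removing g leaves 1 component; it is not a cut vertex. No other vertex is a cut vertex either.

a, d, j, l, m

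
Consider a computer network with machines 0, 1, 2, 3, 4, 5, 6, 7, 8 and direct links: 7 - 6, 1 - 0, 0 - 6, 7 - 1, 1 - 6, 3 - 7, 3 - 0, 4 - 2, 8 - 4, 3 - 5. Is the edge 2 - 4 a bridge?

Removing 2 - 4 leaves no path between 2 and 4: the component count goes from 2 to 3. So it is a bridge.

Yes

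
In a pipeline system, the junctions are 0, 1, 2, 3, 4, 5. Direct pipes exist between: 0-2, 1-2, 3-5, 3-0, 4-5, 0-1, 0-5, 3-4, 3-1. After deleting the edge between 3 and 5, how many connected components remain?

1

3 and 5 are still connected via 3-0-5, so the component count stays at 1.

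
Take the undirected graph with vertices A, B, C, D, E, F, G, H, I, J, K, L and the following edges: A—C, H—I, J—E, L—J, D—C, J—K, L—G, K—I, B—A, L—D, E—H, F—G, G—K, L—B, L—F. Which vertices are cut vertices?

L

Removing L increases the component count from 1 to 2, so L is a cut vertex.
By contrast removing G leaves 1 component; it is not a cut vertex. No other vertex is a cut vertex either.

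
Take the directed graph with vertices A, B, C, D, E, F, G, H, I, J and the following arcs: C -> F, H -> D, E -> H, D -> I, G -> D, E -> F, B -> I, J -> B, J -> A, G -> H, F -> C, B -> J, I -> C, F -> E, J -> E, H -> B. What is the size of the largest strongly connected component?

{B, C, D, E, F, H, I, J} are all mutually reachable — one SCC of size 8.
{G} is an SCC by itself.
{A} is an SCC by itself.
The largest has 8 vertices.

8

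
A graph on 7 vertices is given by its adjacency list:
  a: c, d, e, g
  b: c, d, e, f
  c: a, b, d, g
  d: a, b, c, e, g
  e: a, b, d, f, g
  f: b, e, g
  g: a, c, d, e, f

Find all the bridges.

The edges on the cycle d-b-c-d are not bridges since each lies on that cycle.
Every edge lies on some cycle, so there are no bridges.

none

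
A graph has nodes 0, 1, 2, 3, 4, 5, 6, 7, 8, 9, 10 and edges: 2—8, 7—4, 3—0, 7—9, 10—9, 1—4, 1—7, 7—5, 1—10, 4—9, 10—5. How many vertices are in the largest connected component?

6 is isolated — a component by itself.
Starting from 0 we can reach 0, 3. That is one component of size 2.
Starting from 2 we can reach 2, 8. That is one component of size 2.
Starting from 1 we can reach 1, 4, 5, 7, 9, 10. That is one component of size 6.
The largest has 6 vertices.

6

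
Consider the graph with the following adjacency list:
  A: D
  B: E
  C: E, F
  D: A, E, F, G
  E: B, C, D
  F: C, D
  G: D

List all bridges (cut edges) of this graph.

A-D, B-E, D-G

The edges on the cycle F-C-E-D-F are not bridges since each lies on that cycle.
But removing D-A disconnects D from A; removing D-G disconnects D from G; removing E-B disconnects E from B — these are bridges.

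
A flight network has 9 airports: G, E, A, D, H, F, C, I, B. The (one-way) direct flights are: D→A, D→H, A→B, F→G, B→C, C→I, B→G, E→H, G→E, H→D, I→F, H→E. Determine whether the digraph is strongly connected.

From C we can reach every vertex (A, B, C, D, E, F, G, H, I), and every vertex can reach C (A, B, C, D, E, F, G, H, I). So the whole graph is one strongly connected component.

Yes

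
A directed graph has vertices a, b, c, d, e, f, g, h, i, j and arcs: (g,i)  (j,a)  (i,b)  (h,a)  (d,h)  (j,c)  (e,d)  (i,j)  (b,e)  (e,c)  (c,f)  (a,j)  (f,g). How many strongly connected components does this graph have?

1

{a, b, c, d, e, f, g, h, i, j} are all mutually reachable — one SCC of size 10.
That gives 1 strongly connected component.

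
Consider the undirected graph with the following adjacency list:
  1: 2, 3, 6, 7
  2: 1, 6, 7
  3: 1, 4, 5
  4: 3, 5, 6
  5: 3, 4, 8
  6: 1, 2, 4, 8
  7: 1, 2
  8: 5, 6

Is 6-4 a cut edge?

No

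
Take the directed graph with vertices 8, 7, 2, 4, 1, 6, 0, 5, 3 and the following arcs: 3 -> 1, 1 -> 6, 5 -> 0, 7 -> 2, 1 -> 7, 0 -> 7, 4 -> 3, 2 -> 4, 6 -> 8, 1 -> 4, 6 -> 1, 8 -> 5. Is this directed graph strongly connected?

Yes

From 6 we can reach every vertex (0, 1, 2, 3, 4, 5, 6, 7, 8), and every vertex can reach 6 (0, 1, 2, 3, 4, 5, 6, 7, 8). So the whole graph is one strongly connected component.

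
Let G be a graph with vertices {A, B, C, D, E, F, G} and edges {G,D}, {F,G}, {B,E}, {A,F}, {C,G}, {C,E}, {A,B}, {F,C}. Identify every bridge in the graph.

D-G

The edges on the cycle F-C-G-F are not bridges since each lies on that cycle.
But removing D-G disconnects D from G — this is a bridge.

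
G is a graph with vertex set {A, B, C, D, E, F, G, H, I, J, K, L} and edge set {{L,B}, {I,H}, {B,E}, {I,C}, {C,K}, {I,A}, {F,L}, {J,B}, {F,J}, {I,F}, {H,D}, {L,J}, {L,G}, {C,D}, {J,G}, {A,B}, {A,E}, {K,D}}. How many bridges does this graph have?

The edges on the cycle C-K-D-C are not bridges since each lies on that cycle.
Every edge lies on some cycle, so there are no bridges.

0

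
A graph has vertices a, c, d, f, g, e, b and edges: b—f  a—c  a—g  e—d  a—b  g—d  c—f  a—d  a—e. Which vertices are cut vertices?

Removing a increases the component count from 1 to 2, so a is a cut vertex.
By contrast removing b leaves 1 component; it is not a cut vertex. No other vertex is a cut vertex either.

a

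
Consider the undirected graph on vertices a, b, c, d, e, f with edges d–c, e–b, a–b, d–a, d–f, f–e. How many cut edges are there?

The edges on the cycle d-f-e-b-a-d are not bridges since each lies on that cycle.
But removing c–d disconnects c from d — this is a bridge.

1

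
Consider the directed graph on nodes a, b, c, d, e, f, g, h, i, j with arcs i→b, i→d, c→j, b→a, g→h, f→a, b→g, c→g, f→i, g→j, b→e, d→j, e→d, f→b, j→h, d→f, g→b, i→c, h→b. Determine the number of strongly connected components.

2

{b, c, d, e, f, g, h, i, j} are all mutually reachable — one SCC of size 9.
{a} is an SCC by itself.
That gives 2 strongly connected components.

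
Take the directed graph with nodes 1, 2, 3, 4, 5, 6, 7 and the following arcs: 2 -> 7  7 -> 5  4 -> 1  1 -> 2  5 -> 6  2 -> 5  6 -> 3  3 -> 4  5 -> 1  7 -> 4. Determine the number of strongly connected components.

{1, 2, 3, 4, 5, 6, 7} are all mutually reachable — one SCC of size 7.
That gives 1 strongly connected component.

1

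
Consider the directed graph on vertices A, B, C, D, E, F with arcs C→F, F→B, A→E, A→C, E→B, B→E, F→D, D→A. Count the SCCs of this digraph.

2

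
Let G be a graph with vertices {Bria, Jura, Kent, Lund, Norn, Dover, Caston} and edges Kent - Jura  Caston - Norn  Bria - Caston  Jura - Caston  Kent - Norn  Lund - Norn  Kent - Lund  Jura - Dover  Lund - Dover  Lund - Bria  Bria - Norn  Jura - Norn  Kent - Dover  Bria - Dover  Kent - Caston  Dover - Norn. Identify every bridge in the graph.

The edges on the cycle Kent-Lund-Bria-Caston-Jura-Kent are not bridges since each lies on that cycle.
Every edge lies on some cycle, so there are no bridges.

none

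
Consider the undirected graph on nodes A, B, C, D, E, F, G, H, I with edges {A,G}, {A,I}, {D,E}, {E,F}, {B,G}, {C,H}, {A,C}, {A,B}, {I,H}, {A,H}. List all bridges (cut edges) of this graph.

The edges on the cycle A-B-G-A are not bridges since each lies on that cycle.
But removing D–E disconnects D from E; removing F–E disconnects F from E — these are bridges.

D-E, E-F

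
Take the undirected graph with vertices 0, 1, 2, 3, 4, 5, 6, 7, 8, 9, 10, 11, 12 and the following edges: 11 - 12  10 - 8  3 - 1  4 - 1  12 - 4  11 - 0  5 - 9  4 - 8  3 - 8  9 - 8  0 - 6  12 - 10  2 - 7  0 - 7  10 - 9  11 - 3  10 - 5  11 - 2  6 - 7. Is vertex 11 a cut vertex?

Deleting 11 raises the number of components from 1 to 2, so 11 is a cut vertex.

Yes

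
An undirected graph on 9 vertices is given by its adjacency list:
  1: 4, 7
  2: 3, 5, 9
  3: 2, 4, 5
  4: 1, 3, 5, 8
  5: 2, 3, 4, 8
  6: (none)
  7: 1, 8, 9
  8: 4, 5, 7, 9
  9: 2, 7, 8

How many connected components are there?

2

6 is isolated — a component by itself.
Starting from 1 we can reach 1, 2, 3, 4, 5, 7, 8, 9. That is one component of size 8.
Total: 2 components.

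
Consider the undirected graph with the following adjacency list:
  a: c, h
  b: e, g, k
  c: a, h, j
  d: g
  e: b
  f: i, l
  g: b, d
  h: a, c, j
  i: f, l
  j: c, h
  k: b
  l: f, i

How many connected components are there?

3

Starting from f we can reach f, i, l. That is one component of size 3.
Starting from a we can reach a, c, h, j. That is one component of size 4.
Starting from b we can reach b, d, e, g, k. That is one component of size 5.
Total: 3 components.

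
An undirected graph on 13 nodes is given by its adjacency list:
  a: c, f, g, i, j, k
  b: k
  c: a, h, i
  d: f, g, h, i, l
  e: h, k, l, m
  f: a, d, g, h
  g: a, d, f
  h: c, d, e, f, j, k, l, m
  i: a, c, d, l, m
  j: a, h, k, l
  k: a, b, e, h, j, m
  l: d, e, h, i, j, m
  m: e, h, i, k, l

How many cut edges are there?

The edges on the cycle a-i-c-a are not bridges since each lies on that cycle.
But removing k-b disconnects k from b — this is a bridge.

1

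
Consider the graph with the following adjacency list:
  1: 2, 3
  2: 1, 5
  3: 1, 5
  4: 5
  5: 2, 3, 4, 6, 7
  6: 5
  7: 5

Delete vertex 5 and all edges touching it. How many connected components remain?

4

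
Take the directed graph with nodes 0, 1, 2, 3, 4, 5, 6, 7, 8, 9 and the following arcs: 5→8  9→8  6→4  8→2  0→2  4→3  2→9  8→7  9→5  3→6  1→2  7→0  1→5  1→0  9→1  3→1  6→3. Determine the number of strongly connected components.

2

{0, 1, 2, 5, 7, 8, 9} are all mutually reachable — one SCC of size 7.
{3, 4, 6} are all mutually reachable — one SCC of size 3.
That gives 2 strongly connected components.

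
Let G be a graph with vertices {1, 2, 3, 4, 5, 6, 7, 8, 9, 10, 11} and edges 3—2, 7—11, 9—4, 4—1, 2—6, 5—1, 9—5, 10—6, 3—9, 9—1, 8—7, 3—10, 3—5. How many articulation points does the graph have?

2

Removing 3 increases the component count from 2 to 3, so 3 is a cut vertex.
Removing 7 increases the component count from 2 to 3, so 7 is a cut vertex.
By contrast removing 1 leaves 2 components; it is not a cut vertex. No other vertex is a cut vertex either.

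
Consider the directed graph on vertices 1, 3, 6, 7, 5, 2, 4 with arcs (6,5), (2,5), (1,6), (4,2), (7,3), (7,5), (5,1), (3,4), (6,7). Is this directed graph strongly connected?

Yes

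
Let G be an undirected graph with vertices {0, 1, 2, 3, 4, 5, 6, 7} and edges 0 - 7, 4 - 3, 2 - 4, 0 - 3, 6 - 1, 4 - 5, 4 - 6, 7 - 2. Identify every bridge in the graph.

The edges on the cycle 0-7-2-4-3-0 are not bridges since each lies on that cycle.
But removing 6 - 1 disconnects 6 from 1; removing 4 - 6 disconnects 4 from 6; removing 4 - 5 disconnects 4 from 5 — these are bridges.

1-6, 4-5, 4-6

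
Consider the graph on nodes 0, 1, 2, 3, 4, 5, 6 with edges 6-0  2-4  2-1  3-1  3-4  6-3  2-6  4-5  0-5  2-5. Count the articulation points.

Removing 4, for instance, still leaves 1 component. No single vertex removal increases the component count — the graph has no articulation points.

0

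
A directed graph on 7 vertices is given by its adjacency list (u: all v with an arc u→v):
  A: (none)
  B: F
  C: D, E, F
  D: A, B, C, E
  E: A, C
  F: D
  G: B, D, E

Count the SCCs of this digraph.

{B, C, D, E, F} are all mutually reachable — one SCC of size 5.
{A} is an SCC by itself.
{G} is an SCC by itself.
That gives 3 strongly connected components.

3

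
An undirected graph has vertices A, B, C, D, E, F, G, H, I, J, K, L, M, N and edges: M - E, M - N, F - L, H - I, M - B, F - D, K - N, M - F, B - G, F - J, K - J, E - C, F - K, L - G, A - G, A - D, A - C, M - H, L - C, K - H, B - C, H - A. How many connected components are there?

Starting from A we can reach A, B, C, D, E, F, G, H, I, J, K, L, M, N. That is one component of size 14.
Total: 1 component.

1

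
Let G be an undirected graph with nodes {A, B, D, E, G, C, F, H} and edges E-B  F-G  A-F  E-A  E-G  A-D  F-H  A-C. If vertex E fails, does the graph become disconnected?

Yes

Deleting E raises the number of components from 1 to 2, so E is a cut vertex.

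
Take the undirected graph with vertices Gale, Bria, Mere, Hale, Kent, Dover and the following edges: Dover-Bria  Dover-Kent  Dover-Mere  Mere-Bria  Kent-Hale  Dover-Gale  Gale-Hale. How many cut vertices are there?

1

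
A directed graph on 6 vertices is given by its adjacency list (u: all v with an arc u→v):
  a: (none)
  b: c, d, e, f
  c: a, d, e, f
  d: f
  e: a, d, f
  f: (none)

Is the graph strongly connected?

No

There is no directed path from c to b, so the graph is not strongly connected.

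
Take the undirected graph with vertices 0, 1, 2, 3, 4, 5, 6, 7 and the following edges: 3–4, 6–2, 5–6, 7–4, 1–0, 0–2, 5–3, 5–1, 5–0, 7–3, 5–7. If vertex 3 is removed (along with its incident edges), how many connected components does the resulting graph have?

1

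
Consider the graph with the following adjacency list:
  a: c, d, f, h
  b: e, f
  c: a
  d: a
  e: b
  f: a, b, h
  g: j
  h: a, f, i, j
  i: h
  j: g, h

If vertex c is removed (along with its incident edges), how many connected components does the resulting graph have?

1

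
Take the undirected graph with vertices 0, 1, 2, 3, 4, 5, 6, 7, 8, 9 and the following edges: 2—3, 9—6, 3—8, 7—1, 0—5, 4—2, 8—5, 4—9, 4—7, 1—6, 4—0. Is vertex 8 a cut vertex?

Deleting 8 leaves 1 component (was 1) (its neighbors 3, 5 remain connected to each other), so 8 is not a cut vertex.

No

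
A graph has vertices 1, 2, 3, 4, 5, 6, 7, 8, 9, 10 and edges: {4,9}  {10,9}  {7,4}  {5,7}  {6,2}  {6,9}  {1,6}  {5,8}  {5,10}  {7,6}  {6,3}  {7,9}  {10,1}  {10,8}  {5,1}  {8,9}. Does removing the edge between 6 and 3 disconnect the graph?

Removing 6-3 leaves no path between 6 and 3: the component count goes from 1 to 2. So it is a bridge.

Yes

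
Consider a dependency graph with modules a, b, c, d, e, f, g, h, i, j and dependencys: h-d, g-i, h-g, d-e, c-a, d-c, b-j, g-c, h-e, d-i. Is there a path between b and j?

Yes

From b we can reach b, j, which includes j.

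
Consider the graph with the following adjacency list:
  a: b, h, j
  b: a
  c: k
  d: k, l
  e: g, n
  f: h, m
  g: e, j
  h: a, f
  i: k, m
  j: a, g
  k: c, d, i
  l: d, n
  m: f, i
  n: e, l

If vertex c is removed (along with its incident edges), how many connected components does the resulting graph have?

With c gone, the remaining components are: {a, b, d, e, f, g, h, i, j, k, l, m, n}.
That is 1 component.

1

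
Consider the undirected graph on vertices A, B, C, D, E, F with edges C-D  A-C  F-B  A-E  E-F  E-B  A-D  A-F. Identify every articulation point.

A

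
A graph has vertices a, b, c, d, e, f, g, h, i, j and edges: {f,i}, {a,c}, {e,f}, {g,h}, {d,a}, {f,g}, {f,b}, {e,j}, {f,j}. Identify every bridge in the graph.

The edges on the cycle e-f-j-e are not bridges since each lies on that cycle.
But removing f–b disconnects f from b; removing a–c disconnects a from c; removing a–d disconnects a from d; removing g–h disconnects g from h — these are bridges.
In total 6 edges are bridges.

a-c, a-d, b-f, f-g, f-i, g-h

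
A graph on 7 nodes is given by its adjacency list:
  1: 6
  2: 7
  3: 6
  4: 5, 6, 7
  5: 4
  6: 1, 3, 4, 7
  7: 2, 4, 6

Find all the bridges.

1-6, 2-7, 3-6, 4-5

The edges on the cycle 6-4-7-6 are not bridges since each lies on that cycle.
But removing 4-5 disconnects 4 from 5; removing 7-2 disconnects 7 from 2; removing 6-1 disconnects 6 from 1; removing 6-3 disconnects 6 from 3 — these are bridges.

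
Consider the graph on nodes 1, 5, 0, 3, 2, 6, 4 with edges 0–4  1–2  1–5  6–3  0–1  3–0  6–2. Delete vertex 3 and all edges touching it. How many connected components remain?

1

With 3 gone, the remaining components are: {0, 1, 2, 4, 5, 6}.
That is 1 component.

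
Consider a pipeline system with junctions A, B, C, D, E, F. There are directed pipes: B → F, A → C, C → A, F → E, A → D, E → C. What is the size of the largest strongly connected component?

2

{A, C} are all mutually reachable — one SCC of size 2.
{E} is an SCC by itself.
{B} is an SCC by itself.
{D} is an SCC by itself.
{F} is an SCC by itself.
The largest has 2 vertices.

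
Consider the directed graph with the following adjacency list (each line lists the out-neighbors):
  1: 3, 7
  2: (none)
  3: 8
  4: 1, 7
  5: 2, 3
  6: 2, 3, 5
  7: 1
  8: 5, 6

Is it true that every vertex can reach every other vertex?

There is no directed path from 2 to 1, so the graph is not strongly connected.

No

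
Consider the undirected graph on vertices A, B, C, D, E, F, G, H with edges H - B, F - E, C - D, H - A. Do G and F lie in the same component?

The component containing G is {G}, and F is not in it.

No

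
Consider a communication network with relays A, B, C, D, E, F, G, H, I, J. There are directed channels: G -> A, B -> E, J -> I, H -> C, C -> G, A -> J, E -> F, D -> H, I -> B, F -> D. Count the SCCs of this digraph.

{A, B, C, D, E, F, G, H, I, J} are all mutually reachable — one SCC of size 10.
That gives 1 strongly connected component.

1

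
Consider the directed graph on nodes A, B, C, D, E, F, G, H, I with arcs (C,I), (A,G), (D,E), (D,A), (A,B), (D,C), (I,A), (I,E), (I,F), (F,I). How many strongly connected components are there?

8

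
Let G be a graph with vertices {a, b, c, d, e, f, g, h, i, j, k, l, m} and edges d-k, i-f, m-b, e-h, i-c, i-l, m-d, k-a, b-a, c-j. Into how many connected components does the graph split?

4

g is isolated — a component by itself.
Starting from e we can reach e, h. That is one component of size 2.
Starting from a we can reach a, b, d, k, m. That is one component of size 5.
Starting from c we can reach c, f, i, j, l. That is one component of size 5.
Total: 4 components.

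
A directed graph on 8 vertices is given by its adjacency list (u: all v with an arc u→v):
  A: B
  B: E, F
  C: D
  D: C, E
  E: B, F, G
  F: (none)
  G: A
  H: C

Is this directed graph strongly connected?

There is no directed path from D to H, so the graph is not strongly connected.

No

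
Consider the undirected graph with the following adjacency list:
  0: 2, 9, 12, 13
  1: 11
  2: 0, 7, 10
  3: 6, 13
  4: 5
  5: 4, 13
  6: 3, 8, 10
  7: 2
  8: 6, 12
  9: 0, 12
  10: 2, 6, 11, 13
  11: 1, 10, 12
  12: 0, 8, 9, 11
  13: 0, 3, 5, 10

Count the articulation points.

4

Removing 2 increases the component count from 1 to 2, so 2 is a cut vertex.
Removing 5 increases the component count from 1 to 2, so 5 is a cut vertex.
Removing 11 increases the component count from 1 to 2, so 11 is a cut vertex.
Likewise 13 is a cut vertex.
By contrast removing 3 leaves 1 component; it is not a cut vertex. No other vertex is a cut vertex either.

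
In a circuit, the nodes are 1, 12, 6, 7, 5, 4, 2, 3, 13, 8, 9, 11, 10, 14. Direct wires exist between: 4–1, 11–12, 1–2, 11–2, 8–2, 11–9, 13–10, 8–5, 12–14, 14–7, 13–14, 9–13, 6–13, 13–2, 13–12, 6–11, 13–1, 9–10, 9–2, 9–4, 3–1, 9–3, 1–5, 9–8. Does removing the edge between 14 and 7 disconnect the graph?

Yes

Removing 14–7 leaves no path between 14 and 7: the component count goes from 1 to 2. So it is a bridge.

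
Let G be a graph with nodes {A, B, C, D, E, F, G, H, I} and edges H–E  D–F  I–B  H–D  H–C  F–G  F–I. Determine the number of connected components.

A is isolated — a component by itself.
Starting from B we can reach B, C, D, E, F, G, H, I. That is one component of size 8.
Total: 2 components.

2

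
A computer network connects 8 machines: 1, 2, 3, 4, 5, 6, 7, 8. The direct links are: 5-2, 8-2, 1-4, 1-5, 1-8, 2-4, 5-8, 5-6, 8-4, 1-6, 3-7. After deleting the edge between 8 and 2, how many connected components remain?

2

8 and 2 are still connected via 8-5-2, so the component count stays at 2.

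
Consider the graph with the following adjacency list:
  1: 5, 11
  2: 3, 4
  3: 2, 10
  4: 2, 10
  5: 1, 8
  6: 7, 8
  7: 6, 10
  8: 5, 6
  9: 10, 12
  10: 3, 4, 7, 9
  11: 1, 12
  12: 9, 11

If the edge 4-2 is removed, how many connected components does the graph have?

4 and 2 are still connected via 4-10-3-2, so the component count stays at 1.

1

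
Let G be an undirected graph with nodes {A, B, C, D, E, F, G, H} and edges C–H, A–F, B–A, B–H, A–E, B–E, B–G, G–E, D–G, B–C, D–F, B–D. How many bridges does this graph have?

0

The edges on the cycle B-C-H-B are not bridges since each lies on that cycle.
Every edge lies on some cycle, so there are no bridges.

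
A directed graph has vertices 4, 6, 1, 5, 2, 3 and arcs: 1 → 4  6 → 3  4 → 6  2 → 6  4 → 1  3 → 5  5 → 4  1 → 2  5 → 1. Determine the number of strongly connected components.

{1, 2, 3, 4, 5, 6} are all mutually reachable — one SCC of size 6.
That gives 1 strongly connected component.

1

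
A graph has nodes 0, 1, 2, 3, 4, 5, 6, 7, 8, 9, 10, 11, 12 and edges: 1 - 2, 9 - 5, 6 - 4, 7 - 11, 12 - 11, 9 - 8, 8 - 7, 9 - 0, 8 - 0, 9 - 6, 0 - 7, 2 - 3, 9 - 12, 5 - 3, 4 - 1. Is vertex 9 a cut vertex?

Yes

Deleting 9 raises the number of components from 2 to 3, so 9 is a cut vertex.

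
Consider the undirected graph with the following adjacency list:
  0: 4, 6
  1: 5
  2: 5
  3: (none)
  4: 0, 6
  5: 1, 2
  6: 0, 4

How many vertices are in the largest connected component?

3 is isolated — a component by itself.
Starting from 1 we can reach 1, 2, 5. That is one component of size 3.
Starting from 0 we can reach 0, 4, 6. That is one component of size 3.
The largest has 3 vertices.

3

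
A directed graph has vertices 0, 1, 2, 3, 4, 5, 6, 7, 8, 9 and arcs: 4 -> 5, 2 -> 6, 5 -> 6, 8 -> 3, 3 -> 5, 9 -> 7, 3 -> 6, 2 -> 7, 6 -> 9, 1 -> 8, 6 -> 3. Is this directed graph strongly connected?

No

There is no directed path from 9 to 4, so the graph is not strongly connected.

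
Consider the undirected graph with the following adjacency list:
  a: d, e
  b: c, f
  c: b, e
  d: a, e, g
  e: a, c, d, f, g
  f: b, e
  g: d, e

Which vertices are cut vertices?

e

Removing e increases the component count from 1 to 2, so e is a cut vertex.
By contrast removing c leaves 1 component; it is not a cut vertex. No other vertex is a cut vertex either.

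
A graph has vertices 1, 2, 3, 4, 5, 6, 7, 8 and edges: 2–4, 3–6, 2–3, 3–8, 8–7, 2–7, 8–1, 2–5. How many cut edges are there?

The edges on the cycle 2-3-8-7-2 are not bridges since each lies on that cycle.
But removing 8–1 disconnects 8 from 1; removing 3–6 disconnects 3 from 6; removing 2–5 disconnects 2 from 5; removing 2–4 disconnects 2 from 4 — these are bridges.
That makes 4 bridges.

4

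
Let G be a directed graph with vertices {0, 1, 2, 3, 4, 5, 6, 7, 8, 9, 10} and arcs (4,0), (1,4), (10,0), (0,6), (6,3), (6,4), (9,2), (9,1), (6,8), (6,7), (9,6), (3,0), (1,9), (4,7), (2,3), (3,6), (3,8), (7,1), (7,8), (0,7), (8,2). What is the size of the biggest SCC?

9

{0, 1, 2, 3, 4, 6, 7, 8, 9} are all mutually reachable — one SCC of size 9.
{10} is an SCC by itself.
{5} is an SCC by itself.
The largest has 9 vertices.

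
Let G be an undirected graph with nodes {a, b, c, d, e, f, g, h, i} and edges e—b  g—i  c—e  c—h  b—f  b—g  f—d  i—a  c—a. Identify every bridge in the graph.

b-f, c-h, d-f

The edges on the cycle c-e-b-g-i-a-c are not bridges since each lies on that cycle.
But removing c—h disconnects c from h; removing d—f disconnects d from f; removing b—f disconnects b from f — these are bridges.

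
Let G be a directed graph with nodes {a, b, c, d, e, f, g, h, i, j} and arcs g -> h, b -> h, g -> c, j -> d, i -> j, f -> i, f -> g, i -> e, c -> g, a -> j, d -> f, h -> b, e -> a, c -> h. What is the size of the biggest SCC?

6

{a, d, e, f, i, j} are all mutually reachable — one SCC of size 6.
{b, h} are all mutually reachable — one SCC of size 2.
{c, g} are all mutually reachable — one SCC of size 2.
The largest has 6 vertices.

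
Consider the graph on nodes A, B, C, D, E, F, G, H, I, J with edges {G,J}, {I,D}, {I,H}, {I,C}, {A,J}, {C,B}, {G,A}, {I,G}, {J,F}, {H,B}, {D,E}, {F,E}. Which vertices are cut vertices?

I

Removing I increases the component count from 1 to 2, so I is a cut vertex.
By contrast removing F leaves 1 component; it is not a cut vertex. No other vertex is a cut vertex either.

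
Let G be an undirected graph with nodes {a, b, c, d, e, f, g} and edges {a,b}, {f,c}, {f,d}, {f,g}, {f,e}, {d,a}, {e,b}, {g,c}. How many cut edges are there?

0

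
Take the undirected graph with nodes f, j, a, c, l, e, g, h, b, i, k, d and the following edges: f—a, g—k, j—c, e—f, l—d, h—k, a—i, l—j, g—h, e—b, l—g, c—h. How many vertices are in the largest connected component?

Starting from a we can reach a, b, e, f, i. That is one component of size 5.
Starting from c we can reach c, d, g, h, j, k, l. That is one component of size 7.
The largest has 7 vertices.

7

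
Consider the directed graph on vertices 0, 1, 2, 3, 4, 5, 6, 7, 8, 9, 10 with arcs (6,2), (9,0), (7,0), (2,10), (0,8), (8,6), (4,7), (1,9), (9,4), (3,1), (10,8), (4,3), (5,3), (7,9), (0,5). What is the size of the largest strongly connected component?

7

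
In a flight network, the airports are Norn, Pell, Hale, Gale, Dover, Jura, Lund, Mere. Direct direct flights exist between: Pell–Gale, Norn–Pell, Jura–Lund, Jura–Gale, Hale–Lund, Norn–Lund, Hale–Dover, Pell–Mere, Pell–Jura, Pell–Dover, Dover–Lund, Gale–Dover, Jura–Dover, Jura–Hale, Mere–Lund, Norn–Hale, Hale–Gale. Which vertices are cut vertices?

Removing Dover, for instance, still leaves 1 component. No single vertex removal increases the component count — the graph has no articulation points.

none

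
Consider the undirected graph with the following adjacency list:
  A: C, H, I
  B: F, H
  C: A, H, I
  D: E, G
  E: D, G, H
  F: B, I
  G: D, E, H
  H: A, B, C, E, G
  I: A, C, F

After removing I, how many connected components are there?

1

With I gone, the remaining components are: {A, B, C, D, E, F, G, H}.
That is 1 component.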